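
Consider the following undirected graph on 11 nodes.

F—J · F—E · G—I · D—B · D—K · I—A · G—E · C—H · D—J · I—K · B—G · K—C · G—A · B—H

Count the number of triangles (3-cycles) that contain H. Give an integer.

H's neighbors are B and C, but none of them are tied to each other, so no triangle contains H.

0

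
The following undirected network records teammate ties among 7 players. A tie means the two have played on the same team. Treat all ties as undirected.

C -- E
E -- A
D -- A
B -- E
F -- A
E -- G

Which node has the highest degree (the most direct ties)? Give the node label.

E

Degrees — A:3, B:1, C:1, D:1, E:4, F:1, G:1.
The maximum is 4, attained only by E.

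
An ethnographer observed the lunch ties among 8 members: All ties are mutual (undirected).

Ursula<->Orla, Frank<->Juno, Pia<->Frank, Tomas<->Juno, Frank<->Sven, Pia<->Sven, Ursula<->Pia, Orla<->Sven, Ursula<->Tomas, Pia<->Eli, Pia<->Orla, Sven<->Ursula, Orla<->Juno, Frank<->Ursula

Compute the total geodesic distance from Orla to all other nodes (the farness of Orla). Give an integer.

Distances from Orla: Eli:2, Frank:2, Juno:1, Pia:1, Sven:1, Tomas:2, Ursula:1.
Sum = 2 + 2 + 1 + 1 + 1 + 2 + 1 = 10.

10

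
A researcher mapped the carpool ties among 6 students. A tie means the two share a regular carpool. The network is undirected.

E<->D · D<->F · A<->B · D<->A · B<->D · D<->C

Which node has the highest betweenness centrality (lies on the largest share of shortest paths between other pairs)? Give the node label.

Unnormalized betweenness of each node: A:0, B:0, C:0, D:9, E:0, F:0.
D has the largest value, 9, making it the main broker — the node through which the most shortest paths run.

D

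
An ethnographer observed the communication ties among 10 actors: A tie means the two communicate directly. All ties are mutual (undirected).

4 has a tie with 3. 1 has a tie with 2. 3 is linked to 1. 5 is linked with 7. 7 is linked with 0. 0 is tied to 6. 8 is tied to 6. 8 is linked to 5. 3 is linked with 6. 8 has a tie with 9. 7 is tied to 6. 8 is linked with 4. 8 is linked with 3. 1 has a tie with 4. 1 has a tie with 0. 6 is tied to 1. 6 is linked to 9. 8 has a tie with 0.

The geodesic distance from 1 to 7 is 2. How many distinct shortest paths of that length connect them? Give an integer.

The shortest distance is 2. The length-2 paths are: 1–0–7; 1–6–7.
That gives 2 distinct shortest paths.

2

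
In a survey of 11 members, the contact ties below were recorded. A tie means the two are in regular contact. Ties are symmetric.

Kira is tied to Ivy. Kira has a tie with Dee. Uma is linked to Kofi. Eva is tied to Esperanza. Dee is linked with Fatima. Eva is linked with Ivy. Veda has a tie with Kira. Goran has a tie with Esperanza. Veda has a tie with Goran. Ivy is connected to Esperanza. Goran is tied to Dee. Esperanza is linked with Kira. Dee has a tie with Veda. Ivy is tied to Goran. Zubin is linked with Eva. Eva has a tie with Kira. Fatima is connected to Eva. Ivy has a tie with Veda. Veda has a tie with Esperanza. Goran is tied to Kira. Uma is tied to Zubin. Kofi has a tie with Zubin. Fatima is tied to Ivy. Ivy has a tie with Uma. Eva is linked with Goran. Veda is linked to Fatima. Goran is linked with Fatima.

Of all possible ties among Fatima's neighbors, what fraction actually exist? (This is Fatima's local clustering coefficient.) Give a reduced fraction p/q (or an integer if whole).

7/10

Fatima's neighbors: Dee, Eva, Goran, Ivy, and Veda (k = 5).
Possible neighbor pairs: C(5,2) = 10. Edges among them: Dee–Goran, Dee–Veda, Eva–Goran, Eva–Ivy, Goran–Ivy, Goran–Veda, Ivy–Veda → e = 7.
Clustering(Fatima) = 7/10.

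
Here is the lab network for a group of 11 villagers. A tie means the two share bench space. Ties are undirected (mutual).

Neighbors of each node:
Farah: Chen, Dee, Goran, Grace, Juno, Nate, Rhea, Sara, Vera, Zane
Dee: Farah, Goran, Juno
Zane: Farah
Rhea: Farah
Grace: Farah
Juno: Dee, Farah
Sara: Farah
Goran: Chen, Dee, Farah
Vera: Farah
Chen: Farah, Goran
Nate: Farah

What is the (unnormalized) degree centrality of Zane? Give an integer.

Zane is directly tied to Farah. That is 1 neighbor, so the degree of Zane is 1.

1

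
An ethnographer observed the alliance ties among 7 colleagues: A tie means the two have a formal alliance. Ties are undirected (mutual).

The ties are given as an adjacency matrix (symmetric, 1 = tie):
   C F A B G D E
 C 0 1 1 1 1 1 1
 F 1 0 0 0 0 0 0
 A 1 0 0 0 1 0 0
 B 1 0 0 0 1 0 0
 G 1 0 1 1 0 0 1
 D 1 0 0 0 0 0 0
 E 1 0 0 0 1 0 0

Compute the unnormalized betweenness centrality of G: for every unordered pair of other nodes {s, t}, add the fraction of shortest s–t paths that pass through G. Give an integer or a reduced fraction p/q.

3/2

Pairs whose geodesics pass through G — A–B: 1/2; A–E: 1/2; B–E: 1/2.
All other pairs contribute 0.
Summing the contributions gives betweenness(G) = 3/2.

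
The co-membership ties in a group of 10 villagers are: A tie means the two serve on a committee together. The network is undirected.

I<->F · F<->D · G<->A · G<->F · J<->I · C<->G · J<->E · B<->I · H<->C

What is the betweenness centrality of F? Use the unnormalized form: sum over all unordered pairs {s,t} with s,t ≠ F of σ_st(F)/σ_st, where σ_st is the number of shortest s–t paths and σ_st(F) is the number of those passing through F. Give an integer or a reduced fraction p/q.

24

Pairs whose geodesics pass through F — B–D: 1; B–C: 1; B–G: 1; B–H: 1; B–A: 1; D–C: 1; D–G: 1; D–J: 1; D–H: 1; D–I: 1; D–A: 1; D–E: 1; C–J: 1; C–I: 1 … (+10 more pairs).
All other pairs contribute 0.
Summing the contributions gives betweenness(F) = 24.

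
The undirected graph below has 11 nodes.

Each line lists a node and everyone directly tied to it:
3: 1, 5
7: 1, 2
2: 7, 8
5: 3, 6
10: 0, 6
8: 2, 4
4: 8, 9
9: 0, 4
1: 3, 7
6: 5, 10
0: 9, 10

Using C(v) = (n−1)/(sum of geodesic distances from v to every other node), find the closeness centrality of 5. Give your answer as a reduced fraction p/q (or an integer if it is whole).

Distances from 5: 0:3, 1:2, 2:4, 3:1, 4:5, 6:1, 7:3, 8:5, 9:4, 10:2. Sum = 30.
n = 11, so closeness = 10/30 = 1/3.

1/3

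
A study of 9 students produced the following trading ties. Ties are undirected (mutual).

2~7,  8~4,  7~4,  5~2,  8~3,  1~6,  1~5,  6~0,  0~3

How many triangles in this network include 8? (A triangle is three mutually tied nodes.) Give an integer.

8's neighbors are 3 and 4, but none of them are tied to each other, so no triangle contains 8.

0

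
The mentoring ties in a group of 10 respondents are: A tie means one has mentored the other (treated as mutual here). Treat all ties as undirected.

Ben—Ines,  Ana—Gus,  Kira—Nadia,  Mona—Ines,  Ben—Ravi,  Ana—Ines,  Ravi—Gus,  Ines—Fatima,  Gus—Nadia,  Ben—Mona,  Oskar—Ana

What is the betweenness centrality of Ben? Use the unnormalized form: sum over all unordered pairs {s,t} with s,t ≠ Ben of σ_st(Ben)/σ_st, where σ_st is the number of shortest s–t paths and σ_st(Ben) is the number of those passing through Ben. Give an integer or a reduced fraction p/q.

Pairs whose geodesics pass through Ben — Ravi–Fatima: 1; Ravi–Mona: 1; Ravi–Ines: 1; Nadia–Mona: 1/2; Kira–Mona: 1/2; Mona–Gus: 1/2.
All other pairs contribute 0.
Summing the contributions gives betweenness(Ben) = 9/2.

9/2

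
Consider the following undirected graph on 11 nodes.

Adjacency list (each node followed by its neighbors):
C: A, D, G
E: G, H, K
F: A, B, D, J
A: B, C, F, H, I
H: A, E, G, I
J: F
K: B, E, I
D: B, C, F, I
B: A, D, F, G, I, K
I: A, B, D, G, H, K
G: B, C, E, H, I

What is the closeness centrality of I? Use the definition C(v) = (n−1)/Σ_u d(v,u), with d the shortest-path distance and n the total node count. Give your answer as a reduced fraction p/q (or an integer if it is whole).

Distances from I: A:1, B:1, C:2, D:1, E:2, F:2, G:1, H:1, J:3, K:1. Sum = 15.
n = 11, so closeness = 10/15 = 2/3.

2/3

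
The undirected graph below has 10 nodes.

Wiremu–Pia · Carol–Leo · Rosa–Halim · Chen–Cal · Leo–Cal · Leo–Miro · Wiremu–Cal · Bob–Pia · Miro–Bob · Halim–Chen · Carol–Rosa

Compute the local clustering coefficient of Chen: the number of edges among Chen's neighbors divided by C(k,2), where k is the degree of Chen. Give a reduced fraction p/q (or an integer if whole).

0

Chen's neighbors: Cal and Halim (k = 2).
Possible neighbor pairs: C(2,2) = 1. Edges among them: none → e = 0.
Clustering(Chen) = 0/1.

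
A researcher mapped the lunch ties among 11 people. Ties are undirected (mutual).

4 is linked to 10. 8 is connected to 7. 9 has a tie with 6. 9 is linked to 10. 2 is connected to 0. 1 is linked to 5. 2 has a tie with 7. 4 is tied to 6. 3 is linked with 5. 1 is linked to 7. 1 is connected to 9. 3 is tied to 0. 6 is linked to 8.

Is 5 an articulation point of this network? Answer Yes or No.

Even without 5, every remaining node can still reach every other (the residual graph is connected), so 5 is not a cut vertex.

No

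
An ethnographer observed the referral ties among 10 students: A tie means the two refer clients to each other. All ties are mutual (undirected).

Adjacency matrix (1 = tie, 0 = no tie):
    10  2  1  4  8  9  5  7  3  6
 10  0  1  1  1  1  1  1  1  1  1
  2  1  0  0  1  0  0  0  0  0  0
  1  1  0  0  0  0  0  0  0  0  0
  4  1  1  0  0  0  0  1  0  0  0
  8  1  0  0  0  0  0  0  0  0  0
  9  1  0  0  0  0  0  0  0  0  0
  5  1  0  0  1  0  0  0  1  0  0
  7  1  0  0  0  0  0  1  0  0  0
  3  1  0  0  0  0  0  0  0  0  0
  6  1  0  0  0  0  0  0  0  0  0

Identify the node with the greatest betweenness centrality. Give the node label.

10

Unnormalized betweenness of each node: 1:0, 2:0, 3:0, 4:1/2, 5:1/2, 6:0, 7:0, 8:0, 9:0, 10:32.
10 has the largest value, 32, making it the main broker — the node through which the most shortest paths run.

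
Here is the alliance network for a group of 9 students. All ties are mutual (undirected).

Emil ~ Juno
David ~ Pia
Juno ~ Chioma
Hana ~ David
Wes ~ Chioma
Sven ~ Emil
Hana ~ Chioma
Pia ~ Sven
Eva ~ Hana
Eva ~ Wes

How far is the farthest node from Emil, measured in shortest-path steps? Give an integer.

Distances from Emil: Chioma:2, David:3, Eva:4, Hana:3, Juno:1, Pia:2, Sven:1, Wes:3.
The largest is 4 (to Eva), so the eccentricity of Emil is 4.

4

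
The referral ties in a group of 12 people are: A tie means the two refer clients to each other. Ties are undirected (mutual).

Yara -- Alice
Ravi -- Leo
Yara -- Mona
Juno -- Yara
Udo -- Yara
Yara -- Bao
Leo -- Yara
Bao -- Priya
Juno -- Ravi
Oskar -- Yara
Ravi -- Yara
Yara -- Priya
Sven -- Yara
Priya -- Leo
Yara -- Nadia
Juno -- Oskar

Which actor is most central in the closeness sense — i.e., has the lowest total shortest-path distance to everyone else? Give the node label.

Yara

Farness (sum of distances to all others) for each node — Alice:21, Bao:20, Juno:19, Leo:19, Mona:21, Nadia:21, Oskar:20, Priya:19, Ravi:19, Sven:21, Udo:21, Yara:11.
The smallest farness is 11, for Yara, so Yara has the highest closeness.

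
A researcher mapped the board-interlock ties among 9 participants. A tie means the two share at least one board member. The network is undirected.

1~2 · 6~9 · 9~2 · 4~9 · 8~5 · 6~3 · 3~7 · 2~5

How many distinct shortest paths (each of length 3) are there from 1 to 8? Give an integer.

The shortest distance is 3, and the only length-3 path is 1–2–5–8. So there is exactly 1 shortest path.

1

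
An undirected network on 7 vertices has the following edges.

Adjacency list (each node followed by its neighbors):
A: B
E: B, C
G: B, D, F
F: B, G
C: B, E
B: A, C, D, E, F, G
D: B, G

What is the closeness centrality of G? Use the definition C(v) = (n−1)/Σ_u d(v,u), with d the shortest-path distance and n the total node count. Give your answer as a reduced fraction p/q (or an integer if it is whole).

2/3

Distances from G: A:2, B:1, C:2, D:1, E:2, F:1. Sum = 9.
n = 7, so closeness = 6/9 = 2/3.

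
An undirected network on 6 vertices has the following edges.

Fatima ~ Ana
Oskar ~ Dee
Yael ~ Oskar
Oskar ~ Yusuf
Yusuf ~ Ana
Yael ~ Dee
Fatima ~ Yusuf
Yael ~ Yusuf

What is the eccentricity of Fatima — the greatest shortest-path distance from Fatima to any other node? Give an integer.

3

Distances from Fatima: Ana:1, Dee:3, Oskar:2, Yael:2, Yusuf:1.
The largest is 3 (to Dee), so the eccentricity of Fatima is 3.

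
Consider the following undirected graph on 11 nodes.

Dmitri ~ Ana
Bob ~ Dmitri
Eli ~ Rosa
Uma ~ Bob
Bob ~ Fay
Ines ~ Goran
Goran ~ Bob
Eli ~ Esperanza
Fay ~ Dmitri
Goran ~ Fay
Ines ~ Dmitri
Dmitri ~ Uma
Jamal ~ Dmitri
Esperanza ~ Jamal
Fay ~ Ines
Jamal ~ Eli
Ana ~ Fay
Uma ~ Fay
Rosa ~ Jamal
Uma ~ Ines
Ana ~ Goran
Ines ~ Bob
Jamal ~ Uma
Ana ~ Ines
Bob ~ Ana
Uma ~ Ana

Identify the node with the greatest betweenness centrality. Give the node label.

Jamal

Unnormalized betweenness of each node: Ana:3/2, Bob:3/2, Dmitri:10, Eli:1/2, Esperanza:0, Fay:3/2, Goran:0, Ines:3/2, Jamal:43/2, Rosa:0, Uma:10.
Jamal has the largest value, 43/2, making it the main broker — the node through which the most shortest paths run.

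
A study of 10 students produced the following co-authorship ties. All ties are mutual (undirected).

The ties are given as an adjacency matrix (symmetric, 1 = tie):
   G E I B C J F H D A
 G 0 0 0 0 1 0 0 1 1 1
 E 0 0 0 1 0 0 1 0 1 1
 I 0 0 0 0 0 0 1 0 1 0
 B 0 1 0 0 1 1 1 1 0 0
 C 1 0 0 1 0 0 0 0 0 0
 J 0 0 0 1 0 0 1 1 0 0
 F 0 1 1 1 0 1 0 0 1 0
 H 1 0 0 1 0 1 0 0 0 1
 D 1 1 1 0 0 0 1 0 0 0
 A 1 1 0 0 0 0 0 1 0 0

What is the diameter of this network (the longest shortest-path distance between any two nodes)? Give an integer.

3

Eccentricity of each node (its greatest distance to any other): A:3, B:2, C:3, D:2, E:2, F:2, G:2, H:3, I:3, J:2.
The maximum eccentricity is 3, realized for instance by the pair I–C via I – D – G – C. So the diameter is 3.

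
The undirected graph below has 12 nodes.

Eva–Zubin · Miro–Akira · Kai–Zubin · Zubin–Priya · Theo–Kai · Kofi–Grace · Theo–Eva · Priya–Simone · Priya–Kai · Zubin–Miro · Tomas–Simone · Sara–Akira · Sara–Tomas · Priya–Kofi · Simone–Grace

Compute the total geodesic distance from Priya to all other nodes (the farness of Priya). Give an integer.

Distances from Priya: Akira:3, Eva:2, Grace:2, Kai:1, Kofi:1, Miro:2, Sara:3, Simone:1, Theo:2, Tomas:2, Zubin:1.
Sum = 3 + 2 + 2 + 1 + 1 + 2 + 3 + 1 + 2 + 2 + 1 = 20.

20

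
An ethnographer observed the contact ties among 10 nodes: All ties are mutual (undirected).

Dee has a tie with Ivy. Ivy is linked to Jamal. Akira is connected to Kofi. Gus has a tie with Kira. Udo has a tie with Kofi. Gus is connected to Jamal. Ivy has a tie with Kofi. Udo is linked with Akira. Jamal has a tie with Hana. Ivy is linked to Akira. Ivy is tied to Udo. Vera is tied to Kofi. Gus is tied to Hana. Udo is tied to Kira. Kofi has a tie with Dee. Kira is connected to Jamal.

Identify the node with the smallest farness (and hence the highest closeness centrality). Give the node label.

Ivy

Farness (sum of distances to all others) for each node — Akira:17, Dee:19, Gus:20, Hana:22, Ivy:13, Jamal:15, Kira:17, Kofi:15, Udo:15, Vera:23.
The smallest farness is 13, for Ivy, so Ivy has the highest closeness.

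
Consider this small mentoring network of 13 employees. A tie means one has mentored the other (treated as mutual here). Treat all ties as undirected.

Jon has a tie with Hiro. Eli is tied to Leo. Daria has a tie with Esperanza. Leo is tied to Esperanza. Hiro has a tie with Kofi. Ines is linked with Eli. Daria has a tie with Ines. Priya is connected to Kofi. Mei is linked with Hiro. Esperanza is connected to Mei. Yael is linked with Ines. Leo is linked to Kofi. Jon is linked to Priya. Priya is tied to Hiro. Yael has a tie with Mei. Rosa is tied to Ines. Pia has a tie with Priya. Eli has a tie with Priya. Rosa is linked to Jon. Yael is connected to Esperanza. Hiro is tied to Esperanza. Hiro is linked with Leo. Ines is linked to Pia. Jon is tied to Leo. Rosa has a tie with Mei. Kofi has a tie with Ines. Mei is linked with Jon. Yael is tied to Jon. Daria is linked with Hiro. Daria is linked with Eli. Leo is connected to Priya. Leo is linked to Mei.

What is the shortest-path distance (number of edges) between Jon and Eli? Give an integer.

One shortest route is Jon – Priya – Eli, which uses 2 edges, and Jon and Eli are not directly tied, so nothing shorter exists. So d(Jon,Eli) = 2.

2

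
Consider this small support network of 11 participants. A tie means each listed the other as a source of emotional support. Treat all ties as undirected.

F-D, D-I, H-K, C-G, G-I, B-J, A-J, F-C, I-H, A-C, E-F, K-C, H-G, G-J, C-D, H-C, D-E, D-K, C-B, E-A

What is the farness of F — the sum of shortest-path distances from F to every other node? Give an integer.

Distances from F: A:2, B:2, C:1, D:1, E:1, G:2, H:2, I:2, J:3, K:2.
Sum = 2 + 2 + 1 + 1 + 1 + 2 + 2 + 2 + 3 + 2 = 18.

18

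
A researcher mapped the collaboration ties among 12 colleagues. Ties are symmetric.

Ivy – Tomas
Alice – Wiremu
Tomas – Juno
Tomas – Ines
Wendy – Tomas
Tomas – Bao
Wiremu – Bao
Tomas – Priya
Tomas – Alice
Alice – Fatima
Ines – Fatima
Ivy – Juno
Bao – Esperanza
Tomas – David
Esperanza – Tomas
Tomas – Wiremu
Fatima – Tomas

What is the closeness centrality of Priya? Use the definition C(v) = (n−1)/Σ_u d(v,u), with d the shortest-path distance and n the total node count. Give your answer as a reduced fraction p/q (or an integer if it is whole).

Distances from Priya: Alice:2, Bao:2, David:2, Esperanza:2, Fatima:2, Ines:2, Ivy:2, Juno:2, Tomas:1, Wendy:2, Wiremu:2. Sum = 21.
n = 12, so closeness = 11/21.

11/21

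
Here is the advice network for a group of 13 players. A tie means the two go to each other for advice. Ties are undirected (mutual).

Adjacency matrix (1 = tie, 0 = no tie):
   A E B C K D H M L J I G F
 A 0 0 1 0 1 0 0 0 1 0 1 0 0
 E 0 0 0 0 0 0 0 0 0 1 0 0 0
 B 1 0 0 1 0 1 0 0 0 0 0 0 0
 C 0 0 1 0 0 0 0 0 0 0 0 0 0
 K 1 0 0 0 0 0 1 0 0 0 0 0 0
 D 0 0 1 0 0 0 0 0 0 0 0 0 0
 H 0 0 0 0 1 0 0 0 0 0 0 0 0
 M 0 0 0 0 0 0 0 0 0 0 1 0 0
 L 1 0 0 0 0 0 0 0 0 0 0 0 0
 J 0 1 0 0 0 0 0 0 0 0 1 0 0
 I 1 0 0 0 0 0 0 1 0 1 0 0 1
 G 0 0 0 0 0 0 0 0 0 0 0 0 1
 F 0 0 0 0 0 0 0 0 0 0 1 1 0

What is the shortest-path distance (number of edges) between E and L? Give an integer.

One shortest route is E – J – I – A – L, which uses 4 edges, and at distance 3 from E we only reach {A, F, M}, which does not include L. So d(E,L) = 4.

4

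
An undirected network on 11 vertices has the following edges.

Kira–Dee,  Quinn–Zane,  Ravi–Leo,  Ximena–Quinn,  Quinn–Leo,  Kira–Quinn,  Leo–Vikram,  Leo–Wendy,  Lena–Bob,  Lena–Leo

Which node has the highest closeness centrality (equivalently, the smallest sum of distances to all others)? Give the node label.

Leo

Farness (sum of distances to all others) for each node — Bob:32, Dee:33, Kira:24, Lena:23, Leo:16, Quinn:17, Ravi:25, Vikram:25, Wendy:25, Ximena:26, Zane:26.
The smallest farness is 16, for Leo, so Leo has the highest closeness.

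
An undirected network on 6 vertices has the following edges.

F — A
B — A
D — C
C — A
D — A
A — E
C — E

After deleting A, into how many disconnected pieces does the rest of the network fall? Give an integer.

3

Without A, the remaining ties split the others into: {C, D, E}; {F}; {B}.
That's 3 separate components.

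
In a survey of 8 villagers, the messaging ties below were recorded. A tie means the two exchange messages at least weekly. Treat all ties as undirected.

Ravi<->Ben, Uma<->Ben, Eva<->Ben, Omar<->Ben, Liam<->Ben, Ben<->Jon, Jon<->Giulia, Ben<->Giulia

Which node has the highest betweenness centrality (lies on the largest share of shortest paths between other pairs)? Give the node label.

Unnormalized betweenness of each node: Ben:20, Eva:0, Giulia:0, Jon:0, Liam:0, Omar:0, Ravi:0, Uma:0.
Ben has the largest value, 20, making it the main broker — the node through which the most shortest paths run.

Ben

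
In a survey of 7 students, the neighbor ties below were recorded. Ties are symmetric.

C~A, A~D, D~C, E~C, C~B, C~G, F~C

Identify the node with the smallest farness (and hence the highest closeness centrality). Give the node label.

Farness (sum of distances to all others) for each node — A:10, B:11, C:6, D:10, E:11, F:11, G:11.
The smallest farness is 6, for C, so C has the highest closeness.

C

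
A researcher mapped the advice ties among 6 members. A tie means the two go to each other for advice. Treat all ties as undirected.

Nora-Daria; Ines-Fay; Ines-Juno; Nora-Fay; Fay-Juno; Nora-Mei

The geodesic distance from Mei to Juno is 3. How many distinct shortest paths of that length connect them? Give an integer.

The shortest distance is 3, and the only length-3 path is Mei–Nora–Fay–Juno. So there is exactly 1 shortest path.

1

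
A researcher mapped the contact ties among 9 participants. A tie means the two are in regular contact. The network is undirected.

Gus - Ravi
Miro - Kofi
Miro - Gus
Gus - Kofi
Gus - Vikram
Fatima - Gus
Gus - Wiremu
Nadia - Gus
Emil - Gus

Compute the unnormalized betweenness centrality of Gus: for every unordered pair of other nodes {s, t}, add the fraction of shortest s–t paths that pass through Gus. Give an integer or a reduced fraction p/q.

27

Pairs whose geodesics pass through Gus — Miro–Fatima: 1; Miro–Ravi: 1; Miro–Vikram: 1; Miro–Emil: 1; Miro–Nadia: 1; Miro–Wiremu: 1; Fatima–Ravi: 1; Fatima–Vikram: 1; Fatima–Emil: 1; Fatima–Nadia: 1; Fatima–Wiremu: 1; Fatima–Kofi: 1; Ravi–Vikram: 1; Ravi–Emil: 1 … (+13 more pairs).
All other pairs contribute 0.
Summing the contributions gives betweenness(Gus) = 27.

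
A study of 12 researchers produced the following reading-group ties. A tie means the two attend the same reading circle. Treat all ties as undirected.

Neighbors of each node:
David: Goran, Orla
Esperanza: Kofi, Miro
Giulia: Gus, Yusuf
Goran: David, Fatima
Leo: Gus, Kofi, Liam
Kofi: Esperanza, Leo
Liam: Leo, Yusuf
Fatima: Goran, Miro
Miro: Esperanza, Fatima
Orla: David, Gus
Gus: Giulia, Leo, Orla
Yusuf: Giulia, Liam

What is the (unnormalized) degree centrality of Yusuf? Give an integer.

Yusuf is directly tied to Giulia and Liam. That is 2 neighbors, so the degree of Yusuf is 2.

2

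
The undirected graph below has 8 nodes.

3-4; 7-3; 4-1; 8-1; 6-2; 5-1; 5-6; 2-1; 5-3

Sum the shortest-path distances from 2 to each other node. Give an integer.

15

Distances from 2: 1:1, 3:3, 4:2, 5:2, 6:1, 7:4, 8:2.
Sum = 1 + 3 + 2 + 2 + 1 + 4 + 2 = 15.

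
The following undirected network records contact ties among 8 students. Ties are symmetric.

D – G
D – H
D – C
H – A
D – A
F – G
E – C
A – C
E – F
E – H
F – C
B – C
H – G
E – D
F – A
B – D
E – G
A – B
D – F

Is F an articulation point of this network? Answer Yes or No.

Even without F, every remaining node can still reach every other (the residual graph is connected), so F is not a cut vertex.

No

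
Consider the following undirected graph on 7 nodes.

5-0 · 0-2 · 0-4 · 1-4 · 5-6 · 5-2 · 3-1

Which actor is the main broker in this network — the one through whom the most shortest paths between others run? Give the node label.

0

Unnormalized betweenness of each node: 0:9, 1:5, 2:0, 3:0, 4:8, 5:5, 6:0.
0 has the largest value, 9, making it the main broker — the node through which the most shortest paths run.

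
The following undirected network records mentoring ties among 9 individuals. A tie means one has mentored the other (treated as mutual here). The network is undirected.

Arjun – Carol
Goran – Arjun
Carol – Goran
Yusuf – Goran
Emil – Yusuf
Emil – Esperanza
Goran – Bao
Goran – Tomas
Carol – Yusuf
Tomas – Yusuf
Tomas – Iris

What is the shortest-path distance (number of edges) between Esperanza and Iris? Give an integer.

4

One shortest route is Esperanza – Emil – Yusuf – Tomas – Iris, which uses 4 edges, and at distance 3 from Esperanza we only reach {Carol, Goran, Tomas}, which does not include Iris. So d(Esperanza,Iris) = 4.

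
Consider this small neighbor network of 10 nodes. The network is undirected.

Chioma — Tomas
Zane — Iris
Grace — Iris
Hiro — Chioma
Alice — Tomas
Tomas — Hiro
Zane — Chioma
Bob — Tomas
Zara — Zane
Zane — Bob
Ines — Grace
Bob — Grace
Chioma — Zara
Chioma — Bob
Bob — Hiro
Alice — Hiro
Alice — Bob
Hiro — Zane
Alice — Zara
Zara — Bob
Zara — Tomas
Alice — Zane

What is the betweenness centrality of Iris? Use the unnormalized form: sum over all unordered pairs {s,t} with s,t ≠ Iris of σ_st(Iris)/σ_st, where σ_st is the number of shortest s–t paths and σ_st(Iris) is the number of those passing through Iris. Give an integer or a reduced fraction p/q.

1

Pairs whose geodesics pass through Iris — Ines–Zane: 1/2; Grace–Zane: 1/2.
All other pairs contribute 0.
Summing the contributions gives betweenness(Iris) = 1.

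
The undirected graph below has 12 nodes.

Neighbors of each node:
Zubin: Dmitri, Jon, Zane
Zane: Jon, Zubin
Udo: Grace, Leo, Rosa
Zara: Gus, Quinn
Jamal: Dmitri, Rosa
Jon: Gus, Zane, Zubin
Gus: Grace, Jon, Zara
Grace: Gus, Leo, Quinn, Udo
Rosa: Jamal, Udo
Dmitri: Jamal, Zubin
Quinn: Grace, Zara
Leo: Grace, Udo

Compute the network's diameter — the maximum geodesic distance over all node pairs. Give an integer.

Eccentricity of each node (its greatest distance to any other): Dmitri:5, Grace:4, Gus:4, Jamal:5, Jon:4, Leo:4, Quinn:5, Rosa:4, Udo:4, Zane:4, Zara:5, Zubin:4.
The maximum eccentricity is 5, realized for instance by the pair Zara–Jamal via Zara – Gus – Grace – Udo – Rosa – Jamal. So the diameter is 5.

5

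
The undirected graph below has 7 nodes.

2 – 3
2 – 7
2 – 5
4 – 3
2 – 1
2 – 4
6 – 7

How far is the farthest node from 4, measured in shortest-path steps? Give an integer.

Distances from 4: 1:2, 2:1, 3:1, 5:2, 6:3, 7:2.
The largest is 3 (to 6), so the eccentricity of 4 is 3.

3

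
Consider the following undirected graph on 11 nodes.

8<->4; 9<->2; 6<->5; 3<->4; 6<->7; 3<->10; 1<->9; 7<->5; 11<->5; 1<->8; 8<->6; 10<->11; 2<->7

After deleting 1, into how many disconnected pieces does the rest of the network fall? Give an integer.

1's neighbors (8 and 9) remain reachable from one another through other ties, so the rest of the network stays in one piece.

1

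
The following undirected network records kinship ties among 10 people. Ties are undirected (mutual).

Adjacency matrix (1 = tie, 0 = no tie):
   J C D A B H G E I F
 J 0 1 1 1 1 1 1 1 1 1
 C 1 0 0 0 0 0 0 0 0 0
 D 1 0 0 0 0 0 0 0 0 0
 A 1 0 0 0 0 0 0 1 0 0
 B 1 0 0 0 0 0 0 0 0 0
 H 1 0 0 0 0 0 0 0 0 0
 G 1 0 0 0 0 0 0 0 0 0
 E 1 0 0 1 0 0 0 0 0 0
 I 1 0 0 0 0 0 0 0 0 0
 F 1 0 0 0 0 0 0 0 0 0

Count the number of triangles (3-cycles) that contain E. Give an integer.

E's neighbors: A and J.
Neighbor pairs that are themselves tied: E–A–J. Each forms one triangle with E, for 1 in total.

1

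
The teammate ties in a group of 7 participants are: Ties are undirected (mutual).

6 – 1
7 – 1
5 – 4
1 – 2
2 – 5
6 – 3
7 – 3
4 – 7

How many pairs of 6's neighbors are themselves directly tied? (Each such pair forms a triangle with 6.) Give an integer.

6's neighbors are 1 and 3, but none of them are tied to each other, so no triangle contains 6.

0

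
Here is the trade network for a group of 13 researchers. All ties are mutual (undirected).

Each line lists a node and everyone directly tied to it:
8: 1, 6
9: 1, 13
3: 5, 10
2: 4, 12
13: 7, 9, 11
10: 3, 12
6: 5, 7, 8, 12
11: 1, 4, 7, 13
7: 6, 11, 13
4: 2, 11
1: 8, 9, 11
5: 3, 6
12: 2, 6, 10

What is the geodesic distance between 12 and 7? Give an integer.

One shortest route is 12 – 6 – 7, which uses 2 edges, and 12 and 7 are not directly tied, so nothing shorter exists. So d(12,7) = 2.

2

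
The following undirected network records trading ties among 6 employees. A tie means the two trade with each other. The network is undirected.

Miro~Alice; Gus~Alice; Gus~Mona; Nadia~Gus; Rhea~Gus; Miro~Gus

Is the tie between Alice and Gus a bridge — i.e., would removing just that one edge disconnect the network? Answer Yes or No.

Even without that edge, Alice still reaches Gus via Alice – Miro – Gus, so the network stays connected. Not a bridge.

No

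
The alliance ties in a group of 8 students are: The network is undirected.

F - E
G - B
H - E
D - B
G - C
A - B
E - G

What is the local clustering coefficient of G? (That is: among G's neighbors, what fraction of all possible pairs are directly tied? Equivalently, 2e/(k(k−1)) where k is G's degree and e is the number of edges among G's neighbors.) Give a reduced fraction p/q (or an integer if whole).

G's neighbors: B, C, and E (k = 3).
Possible neighbor pairs: C(3,2) = 3. Edges among them: none → e = 0.
Clustering(G) = 0/3 = 0.

0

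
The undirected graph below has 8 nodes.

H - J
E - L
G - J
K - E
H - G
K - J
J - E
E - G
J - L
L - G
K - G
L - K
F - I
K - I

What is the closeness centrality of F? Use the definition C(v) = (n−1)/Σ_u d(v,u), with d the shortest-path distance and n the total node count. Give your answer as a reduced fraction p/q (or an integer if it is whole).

Distances from F: E:3, G:3, H:4, I:1, J:3, K:2, L:3. Sum = 19.
n = 8, so closeness = 7/19.

7/19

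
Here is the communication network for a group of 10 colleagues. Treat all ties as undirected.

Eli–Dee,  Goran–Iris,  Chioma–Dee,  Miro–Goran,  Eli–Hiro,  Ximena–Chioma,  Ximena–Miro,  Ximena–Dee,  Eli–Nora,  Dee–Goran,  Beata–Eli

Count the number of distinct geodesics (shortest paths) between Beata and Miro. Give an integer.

2

The shortest distance is 4. The length-4 paths are: Beata–Eli–Dee–Ximena–Miro; Beata–Eli–Dee–Goran–Miro.
That gives 2 distinct shortest paths.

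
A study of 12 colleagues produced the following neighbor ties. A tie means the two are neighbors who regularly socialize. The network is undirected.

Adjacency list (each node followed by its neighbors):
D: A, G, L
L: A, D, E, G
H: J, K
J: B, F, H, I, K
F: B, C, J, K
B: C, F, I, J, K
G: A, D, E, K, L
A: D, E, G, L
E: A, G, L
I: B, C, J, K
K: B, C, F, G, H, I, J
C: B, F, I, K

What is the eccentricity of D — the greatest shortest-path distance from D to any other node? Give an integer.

3

Distances from D: A:1, B:3, C:3, E:2, F:3, G:1, H:3, I:3, J:3, K:2, L:1.
The largest is 3 (to C, B, J, F, H, and I), so the eccentricity of D is 3.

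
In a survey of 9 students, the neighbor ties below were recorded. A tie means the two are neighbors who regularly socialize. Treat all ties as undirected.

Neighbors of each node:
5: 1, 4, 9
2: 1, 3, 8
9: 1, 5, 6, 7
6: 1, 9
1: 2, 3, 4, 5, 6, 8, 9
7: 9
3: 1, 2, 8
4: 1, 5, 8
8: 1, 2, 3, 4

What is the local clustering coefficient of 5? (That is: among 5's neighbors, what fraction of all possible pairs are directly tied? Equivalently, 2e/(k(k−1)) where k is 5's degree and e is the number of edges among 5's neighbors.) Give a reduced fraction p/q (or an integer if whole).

2/3

5's neighbors: 1, 4, and 9 (k = 3).
Possible neighbor pairs: C(3,2) = 3. Edges among them: 1–4, 1–9 → e = 2.
Clustering(5) = 2/3.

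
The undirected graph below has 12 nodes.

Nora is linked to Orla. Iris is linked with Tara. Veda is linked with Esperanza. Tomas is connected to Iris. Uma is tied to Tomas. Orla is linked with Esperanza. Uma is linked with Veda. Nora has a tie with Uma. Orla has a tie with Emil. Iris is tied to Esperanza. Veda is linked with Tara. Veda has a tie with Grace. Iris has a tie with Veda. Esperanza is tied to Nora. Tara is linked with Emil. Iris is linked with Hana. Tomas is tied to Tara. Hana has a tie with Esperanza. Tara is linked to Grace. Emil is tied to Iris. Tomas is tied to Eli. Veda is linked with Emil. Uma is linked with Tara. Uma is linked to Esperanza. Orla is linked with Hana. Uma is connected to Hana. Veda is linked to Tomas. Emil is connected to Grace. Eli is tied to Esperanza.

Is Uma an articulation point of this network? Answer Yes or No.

No

Even without Uma, every remaining node can still reach every other (the residual graph is connected), so Uma is not a cut vertex.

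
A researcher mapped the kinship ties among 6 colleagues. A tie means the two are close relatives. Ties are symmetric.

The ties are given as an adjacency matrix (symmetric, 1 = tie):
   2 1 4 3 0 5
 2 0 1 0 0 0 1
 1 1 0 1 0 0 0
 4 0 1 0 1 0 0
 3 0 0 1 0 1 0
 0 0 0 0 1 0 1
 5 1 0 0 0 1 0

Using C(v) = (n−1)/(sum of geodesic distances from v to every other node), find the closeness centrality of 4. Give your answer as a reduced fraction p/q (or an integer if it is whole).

Distances from 4: 0:2, 1:1, 2:2, 3:1, 5:3. Sum = 9.
n = 6, so closeness = 5/9.

5/9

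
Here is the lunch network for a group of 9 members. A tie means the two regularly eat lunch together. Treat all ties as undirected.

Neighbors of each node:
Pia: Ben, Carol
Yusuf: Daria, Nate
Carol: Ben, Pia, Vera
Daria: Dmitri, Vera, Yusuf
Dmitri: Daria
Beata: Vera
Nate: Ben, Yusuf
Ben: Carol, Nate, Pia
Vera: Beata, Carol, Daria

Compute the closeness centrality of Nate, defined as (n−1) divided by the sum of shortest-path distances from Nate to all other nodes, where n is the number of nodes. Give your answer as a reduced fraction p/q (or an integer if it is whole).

4/9

Distances from Nate: Beata:4, Ben:1, Carol:2, Daria:2, Dmitri:3, Pia:2, Vera:3, Yusuf:1. Sum = 18.
n = 9, so closeness = 8/18 = 4/9.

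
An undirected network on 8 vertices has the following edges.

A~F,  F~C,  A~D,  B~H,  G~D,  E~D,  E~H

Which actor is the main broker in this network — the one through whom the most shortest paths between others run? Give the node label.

D

Unnormalized betweenness of each node: A:10, B:0, C:0, D:15, E:10, F:6, G:0, H:6.
D has the largest value, 15, making it the main broker — the node through which the most shortest paths run.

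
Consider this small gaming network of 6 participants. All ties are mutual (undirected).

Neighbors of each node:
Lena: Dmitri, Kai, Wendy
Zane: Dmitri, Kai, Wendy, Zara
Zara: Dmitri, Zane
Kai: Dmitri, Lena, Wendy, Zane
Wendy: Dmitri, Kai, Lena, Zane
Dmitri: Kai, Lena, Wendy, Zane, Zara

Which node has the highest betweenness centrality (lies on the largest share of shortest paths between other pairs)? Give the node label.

Dmitri

Unnormalized betweenness of each node: Dmitri:7/3, Kai:1/3, Lena:0, Wendy:1/3, Zane:1, Zara:0.
Dmitri has the largest value, 7/3, making it the main broker — the node through which the most shortest paths run.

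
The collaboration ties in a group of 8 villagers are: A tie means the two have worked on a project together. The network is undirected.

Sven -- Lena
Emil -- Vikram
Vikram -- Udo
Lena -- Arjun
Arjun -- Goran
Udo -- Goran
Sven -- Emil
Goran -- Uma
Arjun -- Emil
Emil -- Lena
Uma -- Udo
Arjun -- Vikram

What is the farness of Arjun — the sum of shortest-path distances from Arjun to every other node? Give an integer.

Distances from Arjun: Emil:1, Goran:1, Lena:1, Sven:2, Udo:2, Uma:2, Vikram:1.
Sum = 1 + 1 + 1 + 2 + 2 + 2 + 1 = 10.

10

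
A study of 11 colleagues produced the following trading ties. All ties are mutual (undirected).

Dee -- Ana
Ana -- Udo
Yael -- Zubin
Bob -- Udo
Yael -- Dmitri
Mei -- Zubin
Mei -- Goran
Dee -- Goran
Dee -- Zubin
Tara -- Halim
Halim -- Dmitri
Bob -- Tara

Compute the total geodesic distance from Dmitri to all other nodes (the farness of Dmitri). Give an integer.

27

Distances from Dmitri: Ana:4, Bob:3, Dee:3, Goran:4, Halim:1, Mei:3, Tara:2, Udo:4, Yael:1, Zubin:2.
Sum = 4 + 3 + 3 + 4 + 1 + 3 + 2 + 4 + 1 + 2 = 27.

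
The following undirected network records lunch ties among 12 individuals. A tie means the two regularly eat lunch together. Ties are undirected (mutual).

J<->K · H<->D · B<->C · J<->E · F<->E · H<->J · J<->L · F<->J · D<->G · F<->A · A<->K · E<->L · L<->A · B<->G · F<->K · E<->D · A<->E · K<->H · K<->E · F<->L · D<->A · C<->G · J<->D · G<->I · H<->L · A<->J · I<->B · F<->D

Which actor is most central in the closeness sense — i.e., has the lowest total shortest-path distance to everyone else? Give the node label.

Farness (sum of distances to all others) for each node — A:19, B:28, C:29, D:16, E:19, F:19, G:20, H:21, I:29, J:18, K:24, L:24.
The smallest farness is 16, for D, so D has the highest closeness.

D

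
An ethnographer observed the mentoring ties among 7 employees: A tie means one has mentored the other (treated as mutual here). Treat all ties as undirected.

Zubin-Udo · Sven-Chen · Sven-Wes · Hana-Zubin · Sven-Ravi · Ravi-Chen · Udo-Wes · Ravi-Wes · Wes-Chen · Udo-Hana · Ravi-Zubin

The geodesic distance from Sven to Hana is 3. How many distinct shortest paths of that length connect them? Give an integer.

The shortest distance is 3. The length-3 paths are: Sven–Ravi–Zubin–Hana; Sven–Wes–Udo–Hana.
That gives 2 distinct shortest paths.

2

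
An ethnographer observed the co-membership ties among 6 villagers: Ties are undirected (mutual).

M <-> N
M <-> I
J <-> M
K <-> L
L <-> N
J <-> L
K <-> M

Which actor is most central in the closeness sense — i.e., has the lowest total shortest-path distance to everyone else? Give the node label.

M

Farness (sum of distances to all others) for each node — I:10, J:8, K:8, L:8, M:6, N:8.
The smallest farness is 6, for M, so M has the highest closeness.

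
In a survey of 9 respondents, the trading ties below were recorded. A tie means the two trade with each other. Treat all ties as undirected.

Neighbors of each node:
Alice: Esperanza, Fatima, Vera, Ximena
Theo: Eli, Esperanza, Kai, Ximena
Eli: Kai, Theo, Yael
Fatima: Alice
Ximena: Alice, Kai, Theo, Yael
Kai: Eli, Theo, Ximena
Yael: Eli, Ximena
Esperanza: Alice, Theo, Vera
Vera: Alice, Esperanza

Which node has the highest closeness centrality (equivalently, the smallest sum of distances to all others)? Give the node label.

Farness (sum of distances to all others) for each node — Alice:13, Eli:17, Esperanza:14, Fatima:20, Kai:15, Theo:13, Vera:17, Ximena:12, Yael:17.
The smallest farness is 12, for Ximena, so Ximena has the highest closeness.

Ximena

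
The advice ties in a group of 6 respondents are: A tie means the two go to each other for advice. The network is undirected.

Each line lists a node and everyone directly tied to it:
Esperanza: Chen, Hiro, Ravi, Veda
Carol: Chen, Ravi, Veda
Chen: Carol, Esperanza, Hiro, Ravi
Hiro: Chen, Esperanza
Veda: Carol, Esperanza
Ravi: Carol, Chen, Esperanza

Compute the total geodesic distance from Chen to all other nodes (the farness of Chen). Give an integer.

6

Distances from Chen: Carol:1, Esperanza:1, Hiro:1, Ravi:1, Veda:2.
Sum = 1 + 1 + 1 + 1 + 2 = 6.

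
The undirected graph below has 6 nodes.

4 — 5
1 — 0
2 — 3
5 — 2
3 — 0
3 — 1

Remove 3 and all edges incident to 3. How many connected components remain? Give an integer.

2

Without 3, the remaining ties split the others into: {2, 4, 5}; {0, 1}.
That's 2 separate components.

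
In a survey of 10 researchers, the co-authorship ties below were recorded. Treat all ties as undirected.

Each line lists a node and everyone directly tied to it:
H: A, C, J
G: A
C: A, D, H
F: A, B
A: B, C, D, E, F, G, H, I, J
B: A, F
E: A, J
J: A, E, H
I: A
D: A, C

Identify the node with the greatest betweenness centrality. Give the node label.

Unnormalized betweenness of each node: A:59/2, B:0, C:1/2, D:0, E:0, F:0, G:0, H:1/2, I:0, J:1/2.
A has the largest value, 59/2, making it the main broker — the node through which the most shortest paths run.

A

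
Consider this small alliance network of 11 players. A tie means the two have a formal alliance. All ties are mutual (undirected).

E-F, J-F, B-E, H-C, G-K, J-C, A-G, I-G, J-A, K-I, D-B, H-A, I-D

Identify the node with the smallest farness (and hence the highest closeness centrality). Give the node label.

Farness (sum of distances to all others) for each node — A:21, B:28, C:29, D:27, E:27, F:25, G:22, H:28, I:24, J:22, K:27.
The smallest farness is 21, for A, so A has the highest closeness.

A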